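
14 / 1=14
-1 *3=-3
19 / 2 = 9.50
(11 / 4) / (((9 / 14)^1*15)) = 77 / 270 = 0.29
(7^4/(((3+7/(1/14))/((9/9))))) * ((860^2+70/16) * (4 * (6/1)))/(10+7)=24821760.34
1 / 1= 1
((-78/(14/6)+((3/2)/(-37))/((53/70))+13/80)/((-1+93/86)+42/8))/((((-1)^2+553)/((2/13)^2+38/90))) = -5335336893697/1060678945380600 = -0.01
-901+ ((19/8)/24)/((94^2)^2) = -13506332408813/14990380032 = -901.00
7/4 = 1.75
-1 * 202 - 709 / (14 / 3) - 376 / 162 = -356.25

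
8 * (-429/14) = -1716/7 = -245.14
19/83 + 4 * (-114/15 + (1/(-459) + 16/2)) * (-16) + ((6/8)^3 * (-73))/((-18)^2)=-1235035391/48764160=-25.33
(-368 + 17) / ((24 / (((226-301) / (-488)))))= -8775 / 3904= -2.25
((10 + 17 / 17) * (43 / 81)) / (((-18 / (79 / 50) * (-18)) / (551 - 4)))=20439749 / 1312200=15.58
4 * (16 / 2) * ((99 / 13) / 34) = 1584 / 221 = 7.17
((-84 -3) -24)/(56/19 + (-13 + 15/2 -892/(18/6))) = 12654/34187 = 0.37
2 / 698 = 1 / 349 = 0.00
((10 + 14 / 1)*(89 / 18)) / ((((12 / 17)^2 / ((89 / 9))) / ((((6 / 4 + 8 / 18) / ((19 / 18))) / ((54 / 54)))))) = 80120915 / 18468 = 4338.36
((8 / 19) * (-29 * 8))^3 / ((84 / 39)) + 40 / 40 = -20778599539 / 48013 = -432770.28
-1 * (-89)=89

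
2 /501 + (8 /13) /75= 662 /54275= 0.01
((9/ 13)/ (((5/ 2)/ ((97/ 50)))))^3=665338617/ 4291015625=0.16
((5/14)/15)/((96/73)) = 73/4032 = 0.02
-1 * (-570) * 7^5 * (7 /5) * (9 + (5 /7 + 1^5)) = 143699850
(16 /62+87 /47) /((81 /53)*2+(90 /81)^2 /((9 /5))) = 118731501 /210679286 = 0.56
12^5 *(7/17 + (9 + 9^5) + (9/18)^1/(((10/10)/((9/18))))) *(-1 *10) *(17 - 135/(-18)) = -61207527709440/17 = -3600442806437.65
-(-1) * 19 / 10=19 / 10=1.90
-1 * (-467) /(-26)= -467 /26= -17.96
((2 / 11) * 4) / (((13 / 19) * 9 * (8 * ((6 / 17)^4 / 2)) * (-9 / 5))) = -7934495 / 7505784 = -1.06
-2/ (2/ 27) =-27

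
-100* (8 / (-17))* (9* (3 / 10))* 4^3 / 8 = 17280 / 17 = 1016.47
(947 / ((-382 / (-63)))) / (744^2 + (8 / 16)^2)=119322 / 422901695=0.00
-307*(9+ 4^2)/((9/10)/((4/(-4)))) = 8527.78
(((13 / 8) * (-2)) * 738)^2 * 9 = 207100881 / 4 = 51775220.25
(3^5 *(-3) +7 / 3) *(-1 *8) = 17440 / 3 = 5813.33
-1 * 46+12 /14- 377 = -2955 /7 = -422.14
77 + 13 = 90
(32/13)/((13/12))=384/169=2.27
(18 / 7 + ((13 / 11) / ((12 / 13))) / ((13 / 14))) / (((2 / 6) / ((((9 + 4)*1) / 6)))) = 23725 / 924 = 25.68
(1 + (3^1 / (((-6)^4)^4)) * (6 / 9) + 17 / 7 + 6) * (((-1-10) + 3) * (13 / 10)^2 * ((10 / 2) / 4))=-159.34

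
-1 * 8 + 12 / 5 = -28 / 5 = -5.60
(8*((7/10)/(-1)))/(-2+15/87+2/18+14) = -522/1145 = -0.46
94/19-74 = -1312/19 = -69.05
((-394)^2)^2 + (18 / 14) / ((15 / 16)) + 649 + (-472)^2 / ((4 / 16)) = 843468761883 / 35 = 24099107482.37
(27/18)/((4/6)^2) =27/8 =3.38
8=8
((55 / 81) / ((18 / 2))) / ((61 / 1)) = 0.00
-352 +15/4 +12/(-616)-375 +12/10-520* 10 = -9119987/1540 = -5922.07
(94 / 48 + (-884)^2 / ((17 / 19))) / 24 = 20961455 / 576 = 36391.41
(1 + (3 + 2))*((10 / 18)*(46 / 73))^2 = 105800 / 143883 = 0.74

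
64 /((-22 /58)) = -1856 /11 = -168.73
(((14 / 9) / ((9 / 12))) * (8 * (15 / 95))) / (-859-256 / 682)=-152768 / 50111037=-0.00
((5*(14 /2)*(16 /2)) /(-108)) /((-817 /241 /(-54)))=-33740 /817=-41.30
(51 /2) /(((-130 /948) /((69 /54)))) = -30889 /130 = -237.61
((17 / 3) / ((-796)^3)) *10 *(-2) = 0.00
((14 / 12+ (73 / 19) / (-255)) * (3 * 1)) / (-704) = -11159 / 2273920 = -0.00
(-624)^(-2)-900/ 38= -175219181/ 7398144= -23.68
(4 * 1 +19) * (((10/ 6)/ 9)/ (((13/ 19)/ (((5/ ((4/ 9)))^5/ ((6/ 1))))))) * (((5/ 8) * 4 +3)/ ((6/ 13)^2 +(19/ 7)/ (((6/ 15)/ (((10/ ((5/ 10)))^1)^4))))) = 4982680828125/ 5260903432192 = 0.95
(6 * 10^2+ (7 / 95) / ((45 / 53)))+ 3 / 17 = 43624132 / 72675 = 600.26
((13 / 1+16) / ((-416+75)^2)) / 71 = 29 / 8255951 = 0.00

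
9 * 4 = 36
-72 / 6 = -12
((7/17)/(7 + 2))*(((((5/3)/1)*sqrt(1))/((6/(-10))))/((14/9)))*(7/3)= -175/918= -0.19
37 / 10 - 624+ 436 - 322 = -5063 / 10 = -506.30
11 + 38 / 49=11.78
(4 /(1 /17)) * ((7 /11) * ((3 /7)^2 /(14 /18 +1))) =1377 /308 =4.47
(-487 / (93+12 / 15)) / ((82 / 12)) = -14610 / 19229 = -0.76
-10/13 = -0.77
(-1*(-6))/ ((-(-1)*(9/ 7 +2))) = 1.83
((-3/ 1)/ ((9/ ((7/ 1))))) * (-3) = 7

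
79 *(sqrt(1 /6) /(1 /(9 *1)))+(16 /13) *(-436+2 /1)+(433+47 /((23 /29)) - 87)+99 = -8938 /299+237 *sqrt(6) /2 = 260.37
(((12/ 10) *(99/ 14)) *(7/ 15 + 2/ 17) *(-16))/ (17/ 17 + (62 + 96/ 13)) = -1022736/ 907375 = -1.13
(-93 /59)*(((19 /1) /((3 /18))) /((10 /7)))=-37107 /295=-125.79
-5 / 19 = -0.26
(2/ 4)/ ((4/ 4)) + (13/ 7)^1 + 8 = 145/ 14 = 10.36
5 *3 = 15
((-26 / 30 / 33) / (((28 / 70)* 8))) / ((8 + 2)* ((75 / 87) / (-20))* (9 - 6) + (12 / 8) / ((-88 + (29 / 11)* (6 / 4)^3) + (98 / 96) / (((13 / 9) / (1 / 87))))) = 1978516735 / 316306385208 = 0.01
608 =608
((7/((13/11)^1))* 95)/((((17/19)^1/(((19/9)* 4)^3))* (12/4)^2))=61011079360/1449981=42077.16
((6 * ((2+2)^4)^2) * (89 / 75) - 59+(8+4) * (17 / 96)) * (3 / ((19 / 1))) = 279935667 / 3800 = 73667.28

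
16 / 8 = 2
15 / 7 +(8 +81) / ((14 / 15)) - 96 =3 / 2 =1.50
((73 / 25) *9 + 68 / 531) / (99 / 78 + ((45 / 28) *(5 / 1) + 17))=127606388 / 127108125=1.00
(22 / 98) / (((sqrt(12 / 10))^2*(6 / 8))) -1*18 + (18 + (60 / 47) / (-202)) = 508940 / 2093427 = 0.24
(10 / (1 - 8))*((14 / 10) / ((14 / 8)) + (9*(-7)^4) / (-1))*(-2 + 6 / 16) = -1404533 / 28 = -50161.89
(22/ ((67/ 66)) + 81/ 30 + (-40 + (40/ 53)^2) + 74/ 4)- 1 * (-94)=91693668/ 941015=97.44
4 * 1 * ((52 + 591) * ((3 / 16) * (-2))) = -964.50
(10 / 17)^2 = 100 / 289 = 0.35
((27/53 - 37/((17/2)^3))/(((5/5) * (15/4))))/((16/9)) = 350889/5207780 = 0.07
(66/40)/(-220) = -3/400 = -0.01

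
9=9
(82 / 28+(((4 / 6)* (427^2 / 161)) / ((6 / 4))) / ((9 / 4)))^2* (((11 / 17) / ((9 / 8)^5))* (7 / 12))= 787102837451020288 / 73165521609117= 10757.84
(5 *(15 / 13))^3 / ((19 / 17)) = 7171875 / 41743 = 171.81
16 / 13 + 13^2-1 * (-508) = 8817 / 13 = 678.23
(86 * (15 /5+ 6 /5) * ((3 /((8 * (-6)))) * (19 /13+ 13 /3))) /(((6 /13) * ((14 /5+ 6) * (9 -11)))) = 34013 /2112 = 16.10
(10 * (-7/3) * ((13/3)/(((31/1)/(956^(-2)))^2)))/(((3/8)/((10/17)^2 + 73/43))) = -11555635/16833136169701624464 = -0.00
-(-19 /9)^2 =-361 /81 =-4.46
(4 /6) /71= 2 /213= 0.01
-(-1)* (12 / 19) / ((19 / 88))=1056 / 361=2.93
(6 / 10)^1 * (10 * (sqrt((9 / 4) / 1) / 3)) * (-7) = -21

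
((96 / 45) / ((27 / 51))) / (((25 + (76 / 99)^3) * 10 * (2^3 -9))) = -9774864 / 617411275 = -0.02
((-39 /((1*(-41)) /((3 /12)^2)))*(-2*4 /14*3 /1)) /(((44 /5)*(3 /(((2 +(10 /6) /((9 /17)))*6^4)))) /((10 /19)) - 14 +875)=-813150 /6869634583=-0.00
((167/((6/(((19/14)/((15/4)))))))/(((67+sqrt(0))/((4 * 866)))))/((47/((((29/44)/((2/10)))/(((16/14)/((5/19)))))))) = 10485095/1247004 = 8.41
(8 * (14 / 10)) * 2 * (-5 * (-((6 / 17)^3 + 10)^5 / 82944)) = 64004105694156417402151 / 463712534344590158466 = 138.03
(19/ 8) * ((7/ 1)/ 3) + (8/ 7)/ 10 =4751/ 840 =5.66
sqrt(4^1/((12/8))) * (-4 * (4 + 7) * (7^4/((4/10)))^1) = -528220 * sqrt(6)/3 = -431289.82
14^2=196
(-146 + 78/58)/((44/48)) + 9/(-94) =-4734831/29986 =-157.90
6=6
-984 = -984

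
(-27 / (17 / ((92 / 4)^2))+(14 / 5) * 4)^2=4965034369 / 7225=687201.99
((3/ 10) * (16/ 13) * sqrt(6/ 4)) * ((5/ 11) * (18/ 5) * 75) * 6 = 19440 * sqrt(6)/ 143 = 332.99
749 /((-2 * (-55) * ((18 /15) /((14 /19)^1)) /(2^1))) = 5243 /627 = 8.36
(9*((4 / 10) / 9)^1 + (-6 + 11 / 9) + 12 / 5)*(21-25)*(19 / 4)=1691 / 45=37.58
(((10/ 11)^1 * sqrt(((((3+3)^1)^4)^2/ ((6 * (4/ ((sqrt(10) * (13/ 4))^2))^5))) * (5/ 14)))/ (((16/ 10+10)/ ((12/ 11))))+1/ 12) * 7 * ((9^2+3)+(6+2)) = 62379417.46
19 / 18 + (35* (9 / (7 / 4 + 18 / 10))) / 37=163313 / 47286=3.45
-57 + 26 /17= -943 /17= -55.47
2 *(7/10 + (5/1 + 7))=127/5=25.40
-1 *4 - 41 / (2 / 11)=-229.50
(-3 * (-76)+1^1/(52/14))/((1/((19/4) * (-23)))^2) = 1133401015/416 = 2724521.67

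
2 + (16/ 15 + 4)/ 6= 128/ 45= 2.84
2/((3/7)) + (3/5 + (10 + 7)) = 334/15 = 22.27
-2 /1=-2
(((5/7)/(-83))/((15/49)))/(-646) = 7/160854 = 0.00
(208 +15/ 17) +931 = 19378/ 17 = 1139.88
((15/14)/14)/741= 5/48412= 0.00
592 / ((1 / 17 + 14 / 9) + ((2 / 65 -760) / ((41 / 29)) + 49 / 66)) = -5310470880 / 4800794927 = -1.11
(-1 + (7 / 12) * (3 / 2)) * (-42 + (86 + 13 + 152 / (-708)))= -10051 / 1416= -7.10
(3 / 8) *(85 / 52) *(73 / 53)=18615 / 22048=0.84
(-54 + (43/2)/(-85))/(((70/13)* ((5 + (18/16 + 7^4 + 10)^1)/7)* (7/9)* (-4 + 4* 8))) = -1079091/805386050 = -0.00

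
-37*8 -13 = -309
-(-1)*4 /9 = 0.44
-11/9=-1.22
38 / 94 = 19 / 47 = 0.40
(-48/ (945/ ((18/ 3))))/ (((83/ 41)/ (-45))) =6.77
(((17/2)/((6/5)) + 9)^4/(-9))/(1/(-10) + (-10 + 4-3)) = 6937440005/8491392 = 817.00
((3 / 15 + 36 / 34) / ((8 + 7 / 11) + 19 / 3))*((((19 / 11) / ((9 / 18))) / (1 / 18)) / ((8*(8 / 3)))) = 8667 / 35360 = 0.25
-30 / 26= -15 / 13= -1.15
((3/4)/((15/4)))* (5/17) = 1/17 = 0.06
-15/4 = -3.75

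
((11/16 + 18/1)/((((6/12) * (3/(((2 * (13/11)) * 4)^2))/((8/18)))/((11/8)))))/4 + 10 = 53501/297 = 180.14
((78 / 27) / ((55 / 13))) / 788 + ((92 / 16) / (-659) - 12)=-3086614583 / 257049540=-12.01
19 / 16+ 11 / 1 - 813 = -12813 / 16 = -800.81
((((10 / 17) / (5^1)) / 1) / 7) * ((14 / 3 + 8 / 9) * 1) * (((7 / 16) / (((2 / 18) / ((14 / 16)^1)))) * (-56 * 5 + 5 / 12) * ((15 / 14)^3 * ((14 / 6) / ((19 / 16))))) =-31453125 / 144704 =-217.36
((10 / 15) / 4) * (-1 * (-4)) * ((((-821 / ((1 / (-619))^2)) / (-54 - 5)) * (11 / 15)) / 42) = 3460326991 / 55755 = 62063.08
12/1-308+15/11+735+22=5086/11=462.36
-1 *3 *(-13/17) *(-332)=-12948/17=-761.65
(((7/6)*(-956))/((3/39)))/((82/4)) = -86996/123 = -707.28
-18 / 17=-1.06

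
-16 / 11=-1.45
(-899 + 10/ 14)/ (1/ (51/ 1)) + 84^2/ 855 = -30459872/ 665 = -45804.32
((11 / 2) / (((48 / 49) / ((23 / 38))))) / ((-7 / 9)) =-5313 / 1216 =-4.37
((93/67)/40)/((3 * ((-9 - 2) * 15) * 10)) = -0.00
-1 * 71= -71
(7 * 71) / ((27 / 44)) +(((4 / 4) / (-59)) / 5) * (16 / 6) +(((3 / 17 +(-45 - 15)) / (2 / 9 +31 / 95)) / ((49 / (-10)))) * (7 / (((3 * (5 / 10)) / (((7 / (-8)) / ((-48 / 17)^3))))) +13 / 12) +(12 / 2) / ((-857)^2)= 15690383445124845180943 / 18722128069959229440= 838.07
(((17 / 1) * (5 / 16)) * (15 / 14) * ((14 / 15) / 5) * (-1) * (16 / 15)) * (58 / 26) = -493 / 195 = -2.53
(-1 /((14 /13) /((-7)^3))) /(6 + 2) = 39.81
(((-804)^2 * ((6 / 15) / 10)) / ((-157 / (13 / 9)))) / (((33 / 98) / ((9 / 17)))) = -274511328 / 733975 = -374.01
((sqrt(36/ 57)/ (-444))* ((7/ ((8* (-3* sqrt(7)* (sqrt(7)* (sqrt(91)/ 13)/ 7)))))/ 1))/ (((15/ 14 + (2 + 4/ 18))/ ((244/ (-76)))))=-427* sqrt(5187)/ 44345240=-0.00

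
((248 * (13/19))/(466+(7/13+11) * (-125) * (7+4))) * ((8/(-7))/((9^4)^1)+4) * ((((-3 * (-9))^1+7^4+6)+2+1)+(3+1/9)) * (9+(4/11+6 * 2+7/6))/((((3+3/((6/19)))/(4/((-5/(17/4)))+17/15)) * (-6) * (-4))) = 28571165052391/1560650898240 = 18.31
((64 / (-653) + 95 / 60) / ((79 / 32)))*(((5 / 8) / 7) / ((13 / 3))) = 58195 / 4694417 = 0.01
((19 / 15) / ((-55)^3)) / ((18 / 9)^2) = -19 / 9982500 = -0.00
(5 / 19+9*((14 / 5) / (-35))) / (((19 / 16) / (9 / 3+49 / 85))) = -55552 / 40375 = -1.38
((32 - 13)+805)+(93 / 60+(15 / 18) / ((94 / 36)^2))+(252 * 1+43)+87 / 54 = 446242301 / 397620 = 1122.28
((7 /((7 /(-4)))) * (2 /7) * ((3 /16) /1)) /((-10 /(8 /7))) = 6 /245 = 0.02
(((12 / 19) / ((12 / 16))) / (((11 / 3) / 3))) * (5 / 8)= 90 / 209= 0.43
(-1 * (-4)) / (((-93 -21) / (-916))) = 1832 / 57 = 32.14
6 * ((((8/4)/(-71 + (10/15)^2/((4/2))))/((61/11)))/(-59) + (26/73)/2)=1.07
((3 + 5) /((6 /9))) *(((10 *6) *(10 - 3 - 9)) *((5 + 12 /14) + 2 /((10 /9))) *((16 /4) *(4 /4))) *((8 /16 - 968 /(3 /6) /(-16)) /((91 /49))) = -37511424 /13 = -2885494.15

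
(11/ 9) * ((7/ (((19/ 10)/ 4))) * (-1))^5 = -18931404800000/ 22284891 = -849517.50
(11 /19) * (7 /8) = 77 /152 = 0.51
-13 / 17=-0.76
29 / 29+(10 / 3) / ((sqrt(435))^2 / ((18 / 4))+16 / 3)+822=125924 / 153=823.03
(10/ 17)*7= 70/ 17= 4.12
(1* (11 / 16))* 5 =55 / 16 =3.44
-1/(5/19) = -19/5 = -3.80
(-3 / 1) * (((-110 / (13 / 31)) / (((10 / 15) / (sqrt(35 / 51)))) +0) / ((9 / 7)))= 11935 * sqrt(1785) / 663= 760.55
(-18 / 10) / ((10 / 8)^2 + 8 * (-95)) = 48 / 20225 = 0.00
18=18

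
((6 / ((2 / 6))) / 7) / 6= 3 / 7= 0.43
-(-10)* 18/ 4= 45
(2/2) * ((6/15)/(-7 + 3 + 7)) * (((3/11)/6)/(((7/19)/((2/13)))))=38/15015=0.00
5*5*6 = 150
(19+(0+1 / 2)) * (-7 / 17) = -273 / 34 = -8.03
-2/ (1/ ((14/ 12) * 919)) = -6433/ 3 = -2144.33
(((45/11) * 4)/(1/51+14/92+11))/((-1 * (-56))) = 52785/2018093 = 0.03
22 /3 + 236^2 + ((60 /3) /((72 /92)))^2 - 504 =4524046 /81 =55852.42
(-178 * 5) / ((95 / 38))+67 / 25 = -8833 / 25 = -353.32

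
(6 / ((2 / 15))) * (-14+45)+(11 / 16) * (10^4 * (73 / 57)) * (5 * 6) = 5045255 / 19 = 265539.74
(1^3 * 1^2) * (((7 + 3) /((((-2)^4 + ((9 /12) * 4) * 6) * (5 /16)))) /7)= 16 /119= 0.13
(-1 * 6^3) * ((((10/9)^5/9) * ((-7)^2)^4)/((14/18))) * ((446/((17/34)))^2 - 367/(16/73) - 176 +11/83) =-43408316866587050000/181521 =-239136611557820.03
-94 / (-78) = 47 / 39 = 1.21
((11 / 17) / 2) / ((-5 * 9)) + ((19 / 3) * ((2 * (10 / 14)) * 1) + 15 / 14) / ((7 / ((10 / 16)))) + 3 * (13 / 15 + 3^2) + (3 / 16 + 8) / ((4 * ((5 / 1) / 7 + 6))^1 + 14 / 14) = 24006755 / 779688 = 30.79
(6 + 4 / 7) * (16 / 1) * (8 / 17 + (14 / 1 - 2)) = 156032 / 119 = 1311.19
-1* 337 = -337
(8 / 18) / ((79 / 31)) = 124 / 711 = 0.17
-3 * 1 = -3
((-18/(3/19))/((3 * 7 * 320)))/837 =-19/937440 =-0.00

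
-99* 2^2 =-396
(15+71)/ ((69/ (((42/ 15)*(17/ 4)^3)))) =1478813/ 5520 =267.90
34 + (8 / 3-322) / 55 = 4652 / 165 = 28.19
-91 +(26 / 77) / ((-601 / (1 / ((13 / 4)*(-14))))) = -29478445 / 323939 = -91.00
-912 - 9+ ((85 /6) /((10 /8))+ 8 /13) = -35453 /39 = -909.05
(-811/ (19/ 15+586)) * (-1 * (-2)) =-24330/ 8809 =-2.76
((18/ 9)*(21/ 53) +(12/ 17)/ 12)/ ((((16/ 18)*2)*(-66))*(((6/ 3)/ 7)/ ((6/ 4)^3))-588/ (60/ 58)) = -2174445/ 1477256174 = -0.00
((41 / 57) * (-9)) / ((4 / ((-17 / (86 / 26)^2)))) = 353379 / 140524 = 2.51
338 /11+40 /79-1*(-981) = 1012.23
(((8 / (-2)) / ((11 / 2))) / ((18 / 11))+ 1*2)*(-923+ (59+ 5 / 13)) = -1343.40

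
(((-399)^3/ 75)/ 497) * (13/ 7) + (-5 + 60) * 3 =-5324646/ 1775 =-2999.80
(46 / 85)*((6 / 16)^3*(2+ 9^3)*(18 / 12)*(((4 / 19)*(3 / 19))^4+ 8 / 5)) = 1360537289864109 / 27173700865600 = 50.07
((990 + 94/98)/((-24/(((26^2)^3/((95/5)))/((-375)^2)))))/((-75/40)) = 15000023335232/5891484375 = 2546.05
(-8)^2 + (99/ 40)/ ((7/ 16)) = 2438/ 35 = 69.66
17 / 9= 1.89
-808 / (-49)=808 / 49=16.49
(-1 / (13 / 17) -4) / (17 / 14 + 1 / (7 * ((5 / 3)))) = -690 / 169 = -4.08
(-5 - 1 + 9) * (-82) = -246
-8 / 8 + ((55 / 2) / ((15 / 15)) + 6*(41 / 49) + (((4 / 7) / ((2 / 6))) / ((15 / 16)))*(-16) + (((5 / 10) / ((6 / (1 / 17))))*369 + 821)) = 13745701 / 16660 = 825.07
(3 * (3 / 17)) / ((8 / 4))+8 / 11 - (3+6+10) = -6735 / 374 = -18.01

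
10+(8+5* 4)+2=40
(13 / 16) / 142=13 / 2272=0.01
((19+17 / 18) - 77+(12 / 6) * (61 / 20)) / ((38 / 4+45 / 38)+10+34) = -43567 / 46755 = -0.93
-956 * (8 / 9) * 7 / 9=-660.94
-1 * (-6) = 6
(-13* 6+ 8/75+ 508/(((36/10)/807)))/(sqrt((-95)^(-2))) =162163252/15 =10810883.47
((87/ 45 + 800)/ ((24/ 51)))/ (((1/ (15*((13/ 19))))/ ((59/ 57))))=156846131/ 8664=18103.20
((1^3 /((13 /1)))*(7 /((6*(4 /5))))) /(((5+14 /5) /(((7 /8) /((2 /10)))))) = 6125 /97344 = 0.06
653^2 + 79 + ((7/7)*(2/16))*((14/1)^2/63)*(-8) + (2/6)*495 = 3839849/9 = 426649.89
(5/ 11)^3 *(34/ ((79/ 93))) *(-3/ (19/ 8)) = -9486000/ 1997831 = -4.75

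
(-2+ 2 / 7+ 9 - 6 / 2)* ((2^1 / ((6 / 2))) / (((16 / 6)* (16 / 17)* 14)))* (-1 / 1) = -255 / 3136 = -0.08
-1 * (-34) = 34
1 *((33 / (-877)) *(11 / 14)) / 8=-363 / 98224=-0.00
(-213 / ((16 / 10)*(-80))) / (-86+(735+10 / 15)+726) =639 / 528256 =0.00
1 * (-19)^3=-6859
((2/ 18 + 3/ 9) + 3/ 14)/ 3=83/ 378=0.22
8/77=0.10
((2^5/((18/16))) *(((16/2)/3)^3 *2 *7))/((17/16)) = 29360128/4131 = 7107.27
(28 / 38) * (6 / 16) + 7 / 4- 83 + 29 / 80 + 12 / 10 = -24141 / 304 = -79.41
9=9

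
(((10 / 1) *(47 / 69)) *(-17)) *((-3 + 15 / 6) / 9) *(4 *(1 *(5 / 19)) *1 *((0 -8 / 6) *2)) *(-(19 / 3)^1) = 639200 / 5589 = 114.37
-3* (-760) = 2280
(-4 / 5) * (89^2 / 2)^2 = -62742241 / 5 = -12548448.20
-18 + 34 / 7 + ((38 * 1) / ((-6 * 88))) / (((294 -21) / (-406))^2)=-9347365 / 702702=-13.30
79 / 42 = 1.88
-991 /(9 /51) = -16847 /3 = -5615.67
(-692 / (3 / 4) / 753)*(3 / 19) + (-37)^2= 1368.81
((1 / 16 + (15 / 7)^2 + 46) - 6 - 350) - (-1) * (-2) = -240959 / 784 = -307.35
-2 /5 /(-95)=2 /475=0.00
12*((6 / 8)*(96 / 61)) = 14.16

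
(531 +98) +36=665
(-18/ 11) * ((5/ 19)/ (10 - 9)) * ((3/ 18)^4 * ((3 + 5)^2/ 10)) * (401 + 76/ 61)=-32716/ 38247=-0.86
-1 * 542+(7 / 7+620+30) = 109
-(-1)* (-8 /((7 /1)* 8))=-0.14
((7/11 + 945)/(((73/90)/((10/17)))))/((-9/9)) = -9361800/13651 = -685.80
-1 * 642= -642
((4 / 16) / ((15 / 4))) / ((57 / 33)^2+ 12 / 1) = 0.00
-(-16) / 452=4 / 113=0.04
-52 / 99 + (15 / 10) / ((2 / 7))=1871 / 396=4.72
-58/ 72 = -0.81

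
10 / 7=1.43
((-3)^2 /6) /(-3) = -1 /2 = -0.50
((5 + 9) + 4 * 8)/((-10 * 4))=-23/20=-1.15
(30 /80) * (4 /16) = 3 /32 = 0.09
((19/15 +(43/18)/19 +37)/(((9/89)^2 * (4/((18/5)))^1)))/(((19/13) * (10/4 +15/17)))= 114924767191/168135750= 683.52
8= 8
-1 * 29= -29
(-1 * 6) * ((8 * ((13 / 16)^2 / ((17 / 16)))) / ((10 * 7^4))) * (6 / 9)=-169 / 204085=-0.00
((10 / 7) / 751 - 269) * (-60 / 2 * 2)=84847380 / 5257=16139.89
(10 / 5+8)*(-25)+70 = -180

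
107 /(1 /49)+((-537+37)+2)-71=4674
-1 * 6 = -6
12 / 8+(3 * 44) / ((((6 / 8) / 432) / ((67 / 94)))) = 5094285 / 94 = 54194.52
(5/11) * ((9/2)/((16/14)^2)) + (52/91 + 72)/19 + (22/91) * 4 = 15465053/2434432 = 6.35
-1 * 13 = -13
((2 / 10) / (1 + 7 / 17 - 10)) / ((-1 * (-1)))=-17 / 730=-0.02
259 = 259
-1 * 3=-3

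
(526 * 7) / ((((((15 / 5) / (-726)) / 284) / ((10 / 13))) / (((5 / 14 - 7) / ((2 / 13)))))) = 8405090760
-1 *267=-267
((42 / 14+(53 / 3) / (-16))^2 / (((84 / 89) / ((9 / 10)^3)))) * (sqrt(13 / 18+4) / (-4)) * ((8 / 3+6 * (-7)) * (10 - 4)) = 55907397 * sqrt(170) / 2048000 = 355.93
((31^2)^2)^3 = 787662783788549761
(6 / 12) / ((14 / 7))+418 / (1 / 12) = 20065 / 4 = 5016.25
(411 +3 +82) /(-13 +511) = 248 /249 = 1.00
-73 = -73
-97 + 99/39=-1228/13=-94.46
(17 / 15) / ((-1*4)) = -0.28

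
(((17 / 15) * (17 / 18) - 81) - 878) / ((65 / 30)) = -258641 / 585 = -442.12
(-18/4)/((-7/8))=36/7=5.14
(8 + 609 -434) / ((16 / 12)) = 549 / 4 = 137.25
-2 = -2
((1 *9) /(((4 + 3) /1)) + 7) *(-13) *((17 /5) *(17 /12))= -108953 /210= -518.82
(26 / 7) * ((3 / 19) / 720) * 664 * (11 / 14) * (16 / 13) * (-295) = -430936 / 2793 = -154.29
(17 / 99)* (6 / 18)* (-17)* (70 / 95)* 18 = -8092 / 627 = -12.91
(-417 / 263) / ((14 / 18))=-3753 / 1841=-2.04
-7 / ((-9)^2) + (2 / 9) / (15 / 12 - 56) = -535 / 5913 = -0.09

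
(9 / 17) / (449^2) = 9 / 3427217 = 0.00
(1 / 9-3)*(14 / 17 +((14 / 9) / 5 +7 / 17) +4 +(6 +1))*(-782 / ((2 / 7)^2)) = 140620298 / 405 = 347210.61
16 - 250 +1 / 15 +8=-225.93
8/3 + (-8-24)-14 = -130/3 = -43.33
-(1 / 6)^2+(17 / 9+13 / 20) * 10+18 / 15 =4781 / 180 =26.56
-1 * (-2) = 2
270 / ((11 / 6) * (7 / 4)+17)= 1296 / 97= 13.36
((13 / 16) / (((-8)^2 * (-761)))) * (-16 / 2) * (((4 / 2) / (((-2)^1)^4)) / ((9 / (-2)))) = -13 / 3506688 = -0.00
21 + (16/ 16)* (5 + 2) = 28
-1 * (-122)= 122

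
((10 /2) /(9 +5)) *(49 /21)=0.83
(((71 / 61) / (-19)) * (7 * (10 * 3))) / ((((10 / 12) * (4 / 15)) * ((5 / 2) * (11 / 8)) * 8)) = -26838 / 12749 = -2.11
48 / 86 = 24 / 43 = 0.56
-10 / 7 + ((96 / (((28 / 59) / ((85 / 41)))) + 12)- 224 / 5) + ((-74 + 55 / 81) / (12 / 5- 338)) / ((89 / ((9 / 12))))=8914215218677 / 23145023160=385.15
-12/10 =-6/5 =-1.20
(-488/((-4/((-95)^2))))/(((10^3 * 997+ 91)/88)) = 96892400/997091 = 97.18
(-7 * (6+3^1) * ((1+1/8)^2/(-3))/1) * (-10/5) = -1701/32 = -53.16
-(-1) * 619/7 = 619/7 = 88.43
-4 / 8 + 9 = 17 / 2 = 8.50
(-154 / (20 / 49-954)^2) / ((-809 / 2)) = 184877 / 441576283121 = 0.00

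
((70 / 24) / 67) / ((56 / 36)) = 15 / 536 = 0.03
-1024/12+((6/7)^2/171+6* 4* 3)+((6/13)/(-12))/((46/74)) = -22365685/1670214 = -13.39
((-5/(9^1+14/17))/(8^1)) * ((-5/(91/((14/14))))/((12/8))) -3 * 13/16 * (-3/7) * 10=3810955/364728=10.45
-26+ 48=22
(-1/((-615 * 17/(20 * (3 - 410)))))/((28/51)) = -407/287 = -1.42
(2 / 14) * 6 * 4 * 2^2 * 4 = 384 / 7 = 54.86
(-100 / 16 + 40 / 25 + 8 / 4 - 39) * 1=-833 / 20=-41.65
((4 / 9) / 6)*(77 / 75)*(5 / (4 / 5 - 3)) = -14 / 81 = -0.17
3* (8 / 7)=24 / 7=3.43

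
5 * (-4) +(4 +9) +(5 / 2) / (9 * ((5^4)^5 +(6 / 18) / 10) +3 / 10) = -60081481933593767 / 8583068847656256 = -7.00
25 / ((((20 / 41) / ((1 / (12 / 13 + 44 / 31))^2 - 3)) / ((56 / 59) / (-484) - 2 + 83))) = -297654386434775 / 25447279616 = -11696.90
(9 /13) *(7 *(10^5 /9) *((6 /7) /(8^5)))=9375 /6656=1.41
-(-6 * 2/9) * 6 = 8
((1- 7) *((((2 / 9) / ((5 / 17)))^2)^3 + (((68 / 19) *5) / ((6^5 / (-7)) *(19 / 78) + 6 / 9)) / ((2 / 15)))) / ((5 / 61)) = 44136798013287478 / 1937697548203125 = 22.78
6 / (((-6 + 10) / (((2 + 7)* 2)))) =27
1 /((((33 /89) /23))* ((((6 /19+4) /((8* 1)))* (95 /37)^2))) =11209372 /642675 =17.44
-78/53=-1.47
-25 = -25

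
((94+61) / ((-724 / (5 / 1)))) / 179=-775 / 129596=-0.01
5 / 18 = 0.28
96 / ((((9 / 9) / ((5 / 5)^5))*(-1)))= -96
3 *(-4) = -12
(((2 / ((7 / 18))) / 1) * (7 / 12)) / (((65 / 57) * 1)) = 2.63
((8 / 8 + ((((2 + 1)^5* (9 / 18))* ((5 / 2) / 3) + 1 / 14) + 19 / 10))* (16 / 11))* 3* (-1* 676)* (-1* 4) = 1229737.06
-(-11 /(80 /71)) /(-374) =-71 /2720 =-0.03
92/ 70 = 1.31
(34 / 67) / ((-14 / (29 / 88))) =-493 / 41272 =-0.01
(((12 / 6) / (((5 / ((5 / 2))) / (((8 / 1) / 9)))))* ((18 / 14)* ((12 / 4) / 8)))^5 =243 / 16807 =0.01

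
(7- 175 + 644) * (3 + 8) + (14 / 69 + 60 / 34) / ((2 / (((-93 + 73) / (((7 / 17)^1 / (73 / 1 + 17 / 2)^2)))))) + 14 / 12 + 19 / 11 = -1105666791 / 3542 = -312158.89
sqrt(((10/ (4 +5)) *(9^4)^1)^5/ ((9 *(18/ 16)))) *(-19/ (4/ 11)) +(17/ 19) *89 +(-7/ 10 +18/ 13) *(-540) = -33321350700 *sqrt(5) - 71645/ 247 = -74508805557.37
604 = 604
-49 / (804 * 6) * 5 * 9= -245 / 536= -0.46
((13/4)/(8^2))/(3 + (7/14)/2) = 1/64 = 0.02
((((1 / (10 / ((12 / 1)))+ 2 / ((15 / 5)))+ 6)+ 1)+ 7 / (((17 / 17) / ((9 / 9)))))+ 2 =268 / 15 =17.87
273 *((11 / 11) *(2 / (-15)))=-182 / 5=-36.40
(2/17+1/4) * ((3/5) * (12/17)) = 45/289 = 0.16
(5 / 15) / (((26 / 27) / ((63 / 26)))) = 567 / 676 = 0.84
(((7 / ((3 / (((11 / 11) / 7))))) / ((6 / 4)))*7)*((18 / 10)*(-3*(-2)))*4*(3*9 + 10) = 12432 / 5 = 2486.40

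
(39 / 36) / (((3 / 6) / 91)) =197.17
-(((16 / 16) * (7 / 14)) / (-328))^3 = 1 / 282300416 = 0.00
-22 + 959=937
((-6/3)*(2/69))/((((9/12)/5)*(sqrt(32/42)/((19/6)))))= -1.40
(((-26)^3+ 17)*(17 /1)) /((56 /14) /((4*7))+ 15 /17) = -35521857 /122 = -291162.76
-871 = -871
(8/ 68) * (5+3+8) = 32/ 17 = 1.88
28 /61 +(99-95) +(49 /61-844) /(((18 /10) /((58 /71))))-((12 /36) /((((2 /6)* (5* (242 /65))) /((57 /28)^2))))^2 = -58971711729739331 /155901768264704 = -378.26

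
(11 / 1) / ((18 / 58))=35.44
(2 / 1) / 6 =1 / 3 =0.33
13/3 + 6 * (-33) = -193.67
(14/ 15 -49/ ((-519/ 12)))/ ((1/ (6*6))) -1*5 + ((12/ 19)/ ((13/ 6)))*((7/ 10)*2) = 2982377/ 42731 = 69.79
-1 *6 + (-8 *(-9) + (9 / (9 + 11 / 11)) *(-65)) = 15 / 2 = 7.50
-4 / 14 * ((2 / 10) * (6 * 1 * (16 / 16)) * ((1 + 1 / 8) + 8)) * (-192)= 21024 / 35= 600.69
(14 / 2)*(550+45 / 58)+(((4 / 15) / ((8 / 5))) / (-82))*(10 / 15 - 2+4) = 82513819 / 21402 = 3855.43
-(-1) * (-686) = -686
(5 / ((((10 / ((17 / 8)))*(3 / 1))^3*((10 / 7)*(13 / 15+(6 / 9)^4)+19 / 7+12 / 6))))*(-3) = -44217 / 51712000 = -0.00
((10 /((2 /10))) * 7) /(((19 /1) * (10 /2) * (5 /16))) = 224 /19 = 11.79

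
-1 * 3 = -3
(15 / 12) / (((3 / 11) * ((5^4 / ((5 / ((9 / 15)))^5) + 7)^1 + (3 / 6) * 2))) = 859375 / 1502916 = 0.57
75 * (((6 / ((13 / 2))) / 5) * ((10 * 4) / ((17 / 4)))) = 28800 / 221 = 130.32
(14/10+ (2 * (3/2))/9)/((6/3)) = 13/15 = 0.87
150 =150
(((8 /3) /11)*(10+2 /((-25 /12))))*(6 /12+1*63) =114808 /825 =139.16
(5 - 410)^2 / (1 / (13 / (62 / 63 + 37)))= 134336475 / 2393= 56137.26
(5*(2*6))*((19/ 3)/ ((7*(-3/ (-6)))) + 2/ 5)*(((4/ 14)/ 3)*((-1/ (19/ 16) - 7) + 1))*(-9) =723840/ 931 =777.49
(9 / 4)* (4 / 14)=9 / 14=0.64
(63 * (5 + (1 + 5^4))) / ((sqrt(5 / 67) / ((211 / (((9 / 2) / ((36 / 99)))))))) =7455896 * sqrt(335) / 55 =2481187.33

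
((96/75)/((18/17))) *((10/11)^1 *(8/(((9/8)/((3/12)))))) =8704/4455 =1.95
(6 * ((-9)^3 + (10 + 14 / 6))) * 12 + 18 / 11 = -567582 / 11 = -51598.36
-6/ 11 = -0.55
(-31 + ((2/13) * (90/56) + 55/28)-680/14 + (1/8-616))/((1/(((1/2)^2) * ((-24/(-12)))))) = -504675/1456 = -346.62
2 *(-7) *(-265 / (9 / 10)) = 37100 / 9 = 4122.22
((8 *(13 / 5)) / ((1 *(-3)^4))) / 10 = 52 / 2025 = 0.03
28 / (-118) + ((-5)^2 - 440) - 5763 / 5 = -462512 / 295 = -1567.84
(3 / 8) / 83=3 / 664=0.00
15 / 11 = 1.36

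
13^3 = 2197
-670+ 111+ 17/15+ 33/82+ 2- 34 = -725041/1230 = -589.46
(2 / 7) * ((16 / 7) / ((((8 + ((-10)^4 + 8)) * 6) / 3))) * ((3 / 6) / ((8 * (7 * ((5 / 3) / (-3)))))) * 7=-9 / 2453920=-0.00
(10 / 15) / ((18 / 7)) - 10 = -263 / 27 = -9.74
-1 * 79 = -79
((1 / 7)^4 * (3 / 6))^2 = 1 / 23059204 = 0.00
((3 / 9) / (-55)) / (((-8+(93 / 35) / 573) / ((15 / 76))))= 6685 / 44683364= 0.00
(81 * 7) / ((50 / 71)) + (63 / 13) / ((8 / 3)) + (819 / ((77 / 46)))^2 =75565271169 / 314600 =240194.76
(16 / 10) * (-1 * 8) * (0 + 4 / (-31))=256 / 155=1.65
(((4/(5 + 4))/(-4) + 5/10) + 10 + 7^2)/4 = 1069/72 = 14.85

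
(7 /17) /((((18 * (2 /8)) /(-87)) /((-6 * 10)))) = 8120 /17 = 477.65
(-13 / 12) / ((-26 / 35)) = 35 / 24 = 1.46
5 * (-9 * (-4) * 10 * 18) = 32400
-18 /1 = -18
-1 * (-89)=89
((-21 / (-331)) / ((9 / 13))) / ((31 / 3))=0.01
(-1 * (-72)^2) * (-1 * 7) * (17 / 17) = 36288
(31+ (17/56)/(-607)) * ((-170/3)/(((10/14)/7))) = -41798155/2428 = -17215.06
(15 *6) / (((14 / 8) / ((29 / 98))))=5220 / 343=15.22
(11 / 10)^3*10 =13.31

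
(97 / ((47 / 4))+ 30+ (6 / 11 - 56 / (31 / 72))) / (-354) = 731342 / 2836779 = 0.26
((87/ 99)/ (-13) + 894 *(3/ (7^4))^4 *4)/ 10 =-192750972451201/ 28513854428717658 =-0.01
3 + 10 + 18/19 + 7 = 20.95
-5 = -5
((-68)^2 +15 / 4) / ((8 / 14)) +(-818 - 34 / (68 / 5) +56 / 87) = 10131959 / 1392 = 7278.71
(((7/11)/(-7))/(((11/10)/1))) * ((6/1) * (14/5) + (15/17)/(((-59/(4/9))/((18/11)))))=-1852344/1334993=-1.39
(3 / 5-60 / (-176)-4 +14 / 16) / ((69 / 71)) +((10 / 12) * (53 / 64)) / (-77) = -2557449 / 1133440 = -2.26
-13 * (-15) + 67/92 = 195.73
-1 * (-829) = 829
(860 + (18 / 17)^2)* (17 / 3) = 248864 / 51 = 4879.69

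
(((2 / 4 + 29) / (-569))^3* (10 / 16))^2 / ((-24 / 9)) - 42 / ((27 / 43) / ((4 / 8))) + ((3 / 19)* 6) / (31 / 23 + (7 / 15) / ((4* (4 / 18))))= -10792200094300870107380652251 / 327646038357064631755505664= -32.94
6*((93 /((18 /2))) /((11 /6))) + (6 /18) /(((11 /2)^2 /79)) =12592 /363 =34.69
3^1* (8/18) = 4/3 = 1.33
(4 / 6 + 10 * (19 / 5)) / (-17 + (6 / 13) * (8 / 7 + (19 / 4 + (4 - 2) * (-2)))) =-21112 / 8805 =-2.40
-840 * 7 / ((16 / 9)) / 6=-2205 / 4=-551.25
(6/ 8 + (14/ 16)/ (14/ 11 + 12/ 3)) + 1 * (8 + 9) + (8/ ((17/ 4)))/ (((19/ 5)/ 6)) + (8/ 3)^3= 161259017/ 4046544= 39.85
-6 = -6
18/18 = 1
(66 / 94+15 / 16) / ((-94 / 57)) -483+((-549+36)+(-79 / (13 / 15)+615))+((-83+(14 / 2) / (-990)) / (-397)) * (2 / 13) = -85438244331679 / 180586280160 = -473.12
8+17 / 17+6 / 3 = 11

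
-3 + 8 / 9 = -19 / 9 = -2.11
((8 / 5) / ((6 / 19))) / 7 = 76 / 105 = 0.72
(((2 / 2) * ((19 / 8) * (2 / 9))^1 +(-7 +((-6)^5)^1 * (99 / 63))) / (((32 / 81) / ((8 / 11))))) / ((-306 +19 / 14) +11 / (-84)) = 83185029 / 1126444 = 73.85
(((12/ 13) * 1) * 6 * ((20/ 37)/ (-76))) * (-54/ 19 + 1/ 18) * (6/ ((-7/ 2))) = -228720/ 1215487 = -0.19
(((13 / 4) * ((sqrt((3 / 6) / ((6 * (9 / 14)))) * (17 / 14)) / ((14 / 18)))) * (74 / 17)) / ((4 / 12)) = 1443 * sqrt(42) / 392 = 23.86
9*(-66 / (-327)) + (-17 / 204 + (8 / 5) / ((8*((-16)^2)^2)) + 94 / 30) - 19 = -14.13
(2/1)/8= 1/4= 0.25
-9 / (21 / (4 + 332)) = -144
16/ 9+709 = 710.78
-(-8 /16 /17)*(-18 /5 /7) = -9 /595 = -0.02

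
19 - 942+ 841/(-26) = -24839/26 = -955.35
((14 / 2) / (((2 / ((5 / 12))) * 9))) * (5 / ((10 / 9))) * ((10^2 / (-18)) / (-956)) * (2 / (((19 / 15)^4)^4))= 212865085601806640625 / 1102999965482583345212144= 0.00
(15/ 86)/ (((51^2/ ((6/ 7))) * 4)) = 5/ 347956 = 0.00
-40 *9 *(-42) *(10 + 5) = 226800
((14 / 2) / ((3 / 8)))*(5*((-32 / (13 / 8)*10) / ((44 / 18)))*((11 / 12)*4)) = -27569.23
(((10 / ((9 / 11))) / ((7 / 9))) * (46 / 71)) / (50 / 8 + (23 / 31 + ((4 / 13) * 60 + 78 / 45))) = 122350800 / 326716369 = 0.37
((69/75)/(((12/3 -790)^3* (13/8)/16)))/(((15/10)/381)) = -93472/19726998525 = -0.00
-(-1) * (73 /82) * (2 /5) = 73 /205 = 0.36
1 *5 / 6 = 5 / 6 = 0.83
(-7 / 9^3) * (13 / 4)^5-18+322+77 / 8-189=90433013 / 746496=121.14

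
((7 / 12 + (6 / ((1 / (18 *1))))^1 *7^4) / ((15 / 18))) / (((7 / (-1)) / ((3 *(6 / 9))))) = -444529 / 5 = -88905.80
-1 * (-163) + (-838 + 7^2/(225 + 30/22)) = -1680211/2490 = -674.78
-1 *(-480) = 480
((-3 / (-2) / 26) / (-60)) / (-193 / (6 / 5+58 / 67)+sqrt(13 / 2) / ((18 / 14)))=1885527 * sqrt(26) / 43998405469330+181202103 / 17599362187732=0.00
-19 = -19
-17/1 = -17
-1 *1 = -1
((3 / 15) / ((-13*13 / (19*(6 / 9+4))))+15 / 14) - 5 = -143149 / 35490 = -4.03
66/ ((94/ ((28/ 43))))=924/ 2021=0.46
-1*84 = -84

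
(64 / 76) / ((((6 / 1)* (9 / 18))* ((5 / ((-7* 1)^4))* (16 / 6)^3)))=7.11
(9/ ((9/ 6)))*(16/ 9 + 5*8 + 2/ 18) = 754/ 3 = 251.33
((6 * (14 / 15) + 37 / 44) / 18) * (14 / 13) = 0.39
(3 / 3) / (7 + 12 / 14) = 7 / 55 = 0.13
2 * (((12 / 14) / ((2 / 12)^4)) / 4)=3888 / 7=555.43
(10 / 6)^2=25 / 9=2.78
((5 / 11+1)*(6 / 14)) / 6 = 8 / 77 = 0.10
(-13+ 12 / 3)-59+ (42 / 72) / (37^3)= -68.00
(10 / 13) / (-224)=-5 / 1456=-0.00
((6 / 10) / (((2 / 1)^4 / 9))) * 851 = 22977 / 80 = 287.21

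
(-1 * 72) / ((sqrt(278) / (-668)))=24048 * sqrt(278) / 139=2884.61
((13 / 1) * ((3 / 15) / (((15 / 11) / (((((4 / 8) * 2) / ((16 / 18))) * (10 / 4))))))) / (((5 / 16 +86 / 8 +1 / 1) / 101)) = 43329 / 965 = 44.90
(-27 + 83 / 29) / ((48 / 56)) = -2450 / 87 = -28.16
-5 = -5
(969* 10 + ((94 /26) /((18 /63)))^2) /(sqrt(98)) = 6658681* sqrt(2) /9464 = 995.01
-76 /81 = -0.94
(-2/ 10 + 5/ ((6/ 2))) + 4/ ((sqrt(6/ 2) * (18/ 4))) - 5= -3.02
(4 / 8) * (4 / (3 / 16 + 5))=32 / 83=0.39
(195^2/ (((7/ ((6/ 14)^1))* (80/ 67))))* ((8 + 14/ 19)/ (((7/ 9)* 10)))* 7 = 228373587/ 14896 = 15331.20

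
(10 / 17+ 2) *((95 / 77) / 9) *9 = 380 / 119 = 3.19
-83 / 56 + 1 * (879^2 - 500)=43239813 / 56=772139.52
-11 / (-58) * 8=44 / 29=1.52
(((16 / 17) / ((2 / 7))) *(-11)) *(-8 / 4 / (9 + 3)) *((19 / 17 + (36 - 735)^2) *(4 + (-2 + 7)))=7674962064 / 289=26556962.16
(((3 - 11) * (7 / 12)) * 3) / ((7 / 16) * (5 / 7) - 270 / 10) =32 / 61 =0.52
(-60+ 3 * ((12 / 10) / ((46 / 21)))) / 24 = -2237 / 920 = -2.43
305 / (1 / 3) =915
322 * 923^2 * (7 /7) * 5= 1371605690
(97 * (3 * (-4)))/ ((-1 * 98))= 582/ 49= 11.88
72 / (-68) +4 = 50 / 17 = 2.94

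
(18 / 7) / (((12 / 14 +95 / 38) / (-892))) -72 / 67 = -684.31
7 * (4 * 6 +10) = 238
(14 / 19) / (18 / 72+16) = 56 / 1235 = 0.05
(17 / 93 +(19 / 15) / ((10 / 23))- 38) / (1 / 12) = -324606 / 775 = -418.85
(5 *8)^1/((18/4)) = 80/9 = 8.89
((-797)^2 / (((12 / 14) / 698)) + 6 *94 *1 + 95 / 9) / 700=1163862983 / 1575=738960.62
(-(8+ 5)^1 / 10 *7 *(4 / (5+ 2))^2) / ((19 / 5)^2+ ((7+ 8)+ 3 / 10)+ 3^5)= -80 / 7343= -0.01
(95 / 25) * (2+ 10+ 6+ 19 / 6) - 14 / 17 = 40601 / 510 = 79.61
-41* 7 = -287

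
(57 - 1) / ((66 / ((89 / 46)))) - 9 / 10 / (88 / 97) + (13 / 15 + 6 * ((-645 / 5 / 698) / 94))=499475227 / 331996720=1.50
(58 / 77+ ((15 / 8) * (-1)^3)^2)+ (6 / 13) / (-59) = 16105811 / 3779776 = 4.26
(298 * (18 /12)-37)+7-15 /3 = 412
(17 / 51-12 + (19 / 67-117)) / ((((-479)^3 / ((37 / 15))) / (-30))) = -1909570 / 22090350039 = -0.00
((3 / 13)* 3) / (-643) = -9 / 8359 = -0.00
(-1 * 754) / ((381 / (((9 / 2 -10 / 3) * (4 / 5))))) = -10556 / 5715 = -1.85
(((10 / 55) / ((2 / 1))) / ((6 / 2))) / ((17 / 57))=19 / 187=0.10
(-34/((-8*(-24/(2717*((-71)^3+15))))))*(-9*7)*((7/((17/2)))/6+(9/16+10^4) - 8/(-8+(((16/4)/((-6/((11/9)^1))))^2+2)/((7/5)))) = -108033366706392844717/995648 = -108505583003624.62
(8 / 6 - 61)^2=32041 / 9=3560.11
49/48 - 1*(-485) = 23329/48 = 486.02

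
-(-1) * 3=3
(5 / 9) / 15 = 1 / 27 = 0.04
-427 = -427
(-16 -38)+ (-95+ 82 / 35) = -146.66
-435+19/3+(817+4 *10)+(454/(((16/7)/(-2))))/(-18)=32429/72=450.40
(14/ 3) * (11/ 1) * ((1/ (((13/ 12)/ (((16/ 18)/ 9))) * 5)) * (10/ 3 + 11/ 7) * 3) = 72512/ 5265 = 13.77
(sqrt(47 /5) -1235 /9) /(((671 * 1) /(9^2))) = -11115 /671 + 81 * sqrt(235) /3355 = -16.19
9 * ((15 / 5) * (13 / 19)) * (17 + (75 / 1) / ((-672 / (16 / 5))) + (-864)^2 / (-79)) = -3661820487 / 21014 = -174256.23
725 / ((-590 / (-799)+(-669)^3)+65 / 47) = -579275 / 239235227196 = -0.00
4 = 4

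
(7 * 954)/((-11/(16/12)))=-8904/11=-809.45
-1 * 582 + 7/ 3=-1739/ 3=-579.67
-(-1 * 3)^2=-9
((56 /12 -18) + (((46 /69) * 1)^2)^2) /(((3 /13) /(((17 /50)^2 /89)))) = -999362 /13516875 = -0.07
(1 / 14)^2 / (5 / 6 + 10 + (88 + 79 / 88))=66 / 1290121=0.00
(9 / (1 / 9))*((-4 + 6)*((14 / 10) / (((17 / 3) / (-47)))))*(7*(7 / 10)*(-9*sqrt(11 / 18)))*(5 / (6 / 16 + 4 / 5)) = 1000188*sqrt(22) / 17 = 275958.68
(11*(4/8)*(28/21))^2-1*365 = -2801/9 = -311.22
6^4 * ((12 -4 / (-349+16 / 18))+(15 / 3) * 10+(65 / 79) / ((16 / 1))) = 19907863533 / 247507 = 80433.54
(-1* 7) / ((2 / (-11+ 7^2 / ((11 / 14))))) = -3955 / 22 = -179.77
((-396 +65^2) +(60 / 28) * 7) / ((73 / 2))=7688 / 73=105.32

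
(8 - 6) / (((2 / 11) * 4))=11 / 4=2.75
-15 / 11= -1.36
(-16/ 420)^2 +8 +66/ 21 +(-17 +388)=4213141/ 11025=382.14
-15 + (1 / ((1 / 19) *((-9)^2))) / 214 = -259991 / 17334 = -15.00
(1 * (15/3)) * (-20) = -100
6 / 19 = 0.32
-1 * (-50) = 50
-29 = -29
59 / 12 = 4.92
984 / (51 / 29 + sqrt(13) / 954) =1324524578976 / 2367200783-789476976 * sqrt(13) / 2367200783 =558.33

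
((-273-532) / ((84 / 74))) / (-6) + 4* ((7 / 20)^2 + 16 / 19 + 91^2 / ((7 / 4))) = 81438976 / 4275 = 19050.05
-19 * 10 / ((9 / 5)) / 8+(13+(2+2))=3.81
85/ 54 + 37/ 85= 9223/ 4590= 2.01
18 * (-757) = -13626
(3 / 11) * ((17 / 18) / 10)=17 / 660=0.03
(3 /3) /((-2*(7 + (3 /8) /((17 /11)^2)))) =-0.07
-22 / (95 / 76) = -88 / 5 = -17.60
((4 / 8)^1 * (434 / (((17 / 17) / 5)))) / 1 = 1085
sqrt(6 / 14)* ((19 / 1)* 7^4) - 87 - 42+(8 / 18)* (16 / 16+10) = -1117 / 9+6517* sqrt(21) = 29740.53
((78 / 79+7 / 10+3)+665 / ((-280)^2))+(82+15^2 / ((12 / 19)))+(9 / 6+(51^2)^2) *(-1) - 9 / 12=-1197091983427 / 176960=-6764760.30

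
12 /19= 0.63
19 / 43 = 0.44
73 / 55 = 1.33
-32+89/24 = -679/24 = -28.29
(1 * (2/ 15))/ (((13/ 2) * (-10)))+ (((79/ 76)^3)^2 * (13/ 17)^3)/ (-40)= -119290068242531423/ 7384531042932326400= -0.02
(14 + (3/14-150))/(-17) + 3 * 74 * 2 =107573/238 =451.99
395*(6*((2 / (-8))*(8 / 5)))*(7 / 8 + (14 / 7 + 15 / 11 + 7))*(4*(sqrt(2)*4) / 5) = -1875144*sqrt(2) / 55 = -48215.53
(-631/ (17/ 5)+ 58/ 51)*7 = -65849/ 51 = -1291.16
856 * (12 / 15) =3424 / 5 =684.80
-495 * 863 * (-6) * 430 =1102137300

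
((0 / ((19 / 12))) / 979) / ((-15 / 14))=0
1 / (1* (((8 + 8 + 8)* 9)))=1 / 216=0.00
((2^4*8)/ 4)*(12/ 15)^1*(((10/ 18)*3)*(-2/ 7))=-256/ 21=-12.19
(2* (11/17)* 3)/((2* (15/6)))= 66/85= 0.78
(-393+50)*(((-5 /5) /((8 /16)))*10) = 6860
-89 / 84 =-1.06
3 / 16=0.19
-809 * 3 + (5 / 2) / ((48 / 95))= -232517 / 96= -2422.05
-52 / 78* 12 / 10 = -4 / 5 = -0.80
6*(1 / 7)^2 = 6 / 49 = 0.12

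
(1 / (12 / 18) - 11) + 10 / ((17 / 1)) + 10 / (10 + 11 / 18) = -51753 / 6494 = -7.97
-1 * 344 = -344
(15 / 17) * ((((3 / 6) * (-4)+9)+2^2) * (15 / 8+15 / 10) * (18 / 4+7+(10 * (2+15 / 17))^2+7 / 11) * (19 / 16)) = 41240298285 / 1257728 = 32789.52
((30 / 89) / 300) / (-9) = -1 / 8010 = -0.00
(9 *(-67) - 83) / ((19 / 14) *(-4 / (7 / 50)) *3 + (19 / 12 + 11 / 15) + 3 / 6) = 2016840 / 333719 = 6.04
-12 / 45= -4 / 15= -0.27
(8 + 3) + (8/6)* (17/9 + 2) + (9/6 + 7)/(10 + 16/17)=56789/3348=16.96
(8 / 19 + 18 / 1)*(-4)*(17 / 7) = -3400 / 19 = -178.95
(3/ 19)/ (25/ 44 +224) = 132/ 187739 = 0.00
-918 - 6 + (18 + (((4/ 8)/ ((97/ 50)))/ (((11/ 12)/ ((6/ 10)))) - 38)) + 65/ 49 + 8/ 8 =-49224694/ 52283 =-941.50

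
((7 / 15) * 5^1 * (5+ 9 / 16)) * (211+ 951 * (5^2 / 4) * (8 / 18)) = 2665817 / 72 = 37025.24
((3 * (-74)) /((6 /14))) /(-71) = 518 /71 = 7.30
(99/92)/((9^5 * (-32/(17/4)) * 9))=-187/695361024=-0.00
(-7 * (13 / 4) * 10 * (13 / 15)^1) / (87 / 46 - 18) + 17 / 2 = 7093 / 342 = 20.74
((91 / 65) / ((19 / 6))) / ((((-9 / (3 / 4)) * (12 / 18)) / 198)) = -2079 / 190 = -10.94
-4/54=-2/27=-0.07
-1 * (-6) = 6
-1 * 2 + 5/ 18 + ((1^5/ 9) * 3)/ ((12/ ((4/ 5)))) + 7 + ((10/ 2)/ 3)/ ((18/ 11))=6.32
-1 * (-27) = 27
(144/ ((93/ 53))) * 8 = 20352/ 31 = 656.52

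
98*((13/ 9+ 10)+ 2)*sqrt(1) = 11858/ 9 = 1317.56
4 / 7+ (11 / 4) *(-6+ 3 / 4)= -1553 / 112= -13.87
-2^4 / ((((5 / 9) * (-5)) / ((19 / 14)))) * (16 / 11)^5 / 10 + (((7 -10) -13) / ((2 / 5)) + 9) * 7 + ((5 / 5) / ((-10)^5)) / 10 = -238898662255357 / 1127357000000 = -211.91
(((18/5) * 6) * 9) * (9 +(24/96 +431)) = 427923/5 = 85584.60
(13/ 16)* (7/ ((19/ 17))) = 1547/ 304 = 5.09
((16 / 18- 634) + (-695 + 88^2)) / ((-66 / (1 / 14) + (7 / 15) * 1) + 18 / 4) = -577430 / 82713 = -6.98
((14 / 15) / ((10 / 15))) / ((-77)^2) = 1 / 4235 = 0.00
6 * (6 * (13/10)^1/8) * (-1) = -117/20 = -5.85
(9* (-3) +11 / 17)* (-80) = 35840 / 17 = 2108.24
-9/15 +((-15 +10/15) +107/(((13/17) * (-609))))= -200077/13195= -15.16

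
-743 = -743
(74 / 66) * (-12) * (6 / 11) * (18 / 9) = -1776 / 121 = -14.68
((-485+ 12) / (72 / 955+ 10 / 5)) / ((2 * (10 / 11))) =-993773 / 7928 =-125.35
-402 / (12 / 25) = -1675 / 2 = -837.50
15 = 15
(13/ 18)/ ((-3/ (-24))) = 52/ 9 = 5.78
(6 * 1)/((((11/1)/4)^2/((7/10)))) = 336/605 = 0.56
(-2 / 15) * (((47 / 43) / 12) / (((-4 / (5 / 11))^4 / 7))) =-41125 / 2901026304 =-0.00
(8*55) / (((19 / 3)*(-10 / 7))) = -924 / 19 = -48.63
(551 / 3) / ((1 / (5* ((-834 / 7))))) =-765890 / 7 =-109412.86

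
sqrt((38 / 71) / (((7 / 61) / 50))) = 15.27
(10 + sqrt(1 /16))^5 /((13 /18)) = 1042705809 /6656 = 156656.52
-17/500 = -0.03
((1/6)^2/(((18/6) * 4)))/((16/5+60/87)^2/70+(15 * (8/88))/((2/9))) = 8094625/22213911096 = 0.00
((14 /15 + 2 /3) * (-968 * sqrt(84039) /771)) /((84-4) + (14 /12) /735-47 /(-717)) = -77734272 * sqrt(84039) /3098317213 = -7.27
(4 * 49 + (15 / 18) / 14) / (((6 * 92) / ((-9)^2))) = 148221 / 5152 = 28.77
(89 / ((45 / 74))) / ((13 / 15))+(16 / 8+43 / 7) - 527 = -95546 / 273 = -349.99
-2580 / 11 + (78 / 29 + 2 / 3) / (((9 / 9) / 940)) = 2794820 / 957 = 2920.40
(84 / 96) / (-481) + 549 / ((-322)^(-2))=219037841561 / 3848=56922516.00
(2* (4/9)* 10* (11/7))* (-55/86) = -24200/2709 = -8.93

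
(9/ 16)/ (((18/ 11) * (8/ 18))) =99/ 128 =0.77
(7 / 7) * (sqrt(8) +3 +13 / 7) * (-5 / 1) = -170 / 7 - 10 * sqrt(2) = -38.43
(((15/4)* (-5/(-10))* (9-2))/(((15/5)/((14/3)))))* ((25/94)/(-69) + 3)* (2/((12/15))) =23805425/155664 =152.93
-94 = -94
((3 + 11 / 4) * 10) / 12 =115 / 24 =4.79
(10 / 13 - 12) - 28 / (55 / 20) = -21.41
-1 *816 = -816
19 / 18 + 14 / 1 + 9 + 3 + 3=541 / 18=30.06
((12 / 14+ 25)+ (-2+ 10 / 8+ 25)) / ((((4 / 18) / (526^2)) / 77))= 4803683296.50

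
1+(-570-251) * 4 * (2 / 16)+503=187 / 2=93.50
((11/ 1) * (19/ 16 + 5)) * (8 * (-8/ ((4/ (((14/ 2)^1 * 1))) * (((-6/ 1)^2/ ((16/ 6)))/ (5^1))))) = -8470/ 3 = -2823.33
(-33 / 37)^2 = 1089 / 1369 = 0.80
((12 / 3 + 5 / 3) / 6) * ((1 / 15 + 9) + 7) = 4097 / 270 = 15.17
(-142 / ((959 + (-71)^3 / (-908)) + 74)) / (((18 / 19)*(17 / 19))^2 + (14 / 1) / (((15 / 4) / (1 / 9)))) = -113420712078 / 1291911955075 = -0.09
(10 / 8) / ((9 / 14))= 35 / 18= 1.94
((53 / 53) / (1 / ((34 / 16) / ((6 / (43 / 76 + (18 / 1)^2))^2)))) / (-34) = -608460889 / 3326976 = -182.89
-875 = -875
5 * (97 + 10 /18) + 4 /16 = 17569 /36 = 488.03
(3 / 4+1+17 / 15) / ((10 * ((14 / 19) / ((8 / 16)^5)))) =3287 / 268800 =0.01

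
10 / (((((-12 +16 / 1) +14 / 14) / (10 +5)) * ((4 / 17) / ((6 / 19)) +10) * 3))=255 / 274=0.93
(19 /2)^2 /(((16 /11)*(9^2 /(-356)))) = -353419 /1296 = -272.70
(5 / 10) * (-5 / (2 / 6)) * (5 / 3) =-25 / 2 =-12.50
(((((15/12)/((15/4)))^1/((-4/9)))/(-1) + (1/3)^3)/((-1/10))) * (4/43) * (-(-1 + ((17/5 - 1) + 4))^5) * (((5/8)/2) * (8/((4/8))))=18068994/1075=16808.37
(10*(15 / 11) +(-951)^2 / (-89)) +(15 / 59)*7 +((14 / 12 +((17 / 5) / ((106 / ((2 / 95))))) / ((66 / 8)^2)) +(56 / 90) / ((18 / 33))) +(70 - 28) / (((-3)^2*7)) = -8761429849489213 / 863755105950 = -10143.42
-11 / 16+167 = 166.31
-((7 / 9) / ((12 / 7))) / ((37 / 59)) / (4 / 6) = -2891 / 2664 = -1.09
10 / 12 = 5 / 6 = 0.83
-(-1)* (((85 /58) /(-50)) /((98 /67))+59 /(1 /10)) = 33534461 /56840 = 589.98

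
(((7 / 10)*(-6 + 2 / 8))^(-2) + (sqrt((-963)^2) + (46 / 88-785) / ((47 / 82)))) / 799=-10871038655 / 21415048886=-0.51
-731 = -731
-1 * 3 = -3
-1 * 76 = -76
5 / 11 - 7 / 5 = -52 / 55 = -0.95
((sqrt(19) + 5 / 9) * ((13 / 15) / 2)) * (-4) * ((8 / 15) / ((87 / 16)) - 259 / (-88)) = -4540367 * sqrt(19) / 861300 - 4540367 / 1550340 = -25.91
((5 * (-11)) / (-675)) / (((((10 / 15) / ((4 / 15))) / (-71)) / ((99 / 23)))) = -17182 / 1725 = -9.96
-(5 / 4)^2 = -25 / 16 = -1.56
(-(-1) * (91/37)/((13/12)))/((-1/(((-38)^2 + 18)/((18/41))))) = -839188/111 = -7560.25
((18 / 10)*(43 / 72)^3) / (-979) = -79507 / 203005440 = -0.00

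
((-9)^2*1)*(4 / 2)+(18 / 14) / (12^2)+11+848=114353 / 112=1021.01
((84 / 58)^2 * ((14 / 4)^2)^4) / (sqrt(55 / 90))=60420.85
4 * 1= 4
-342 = -342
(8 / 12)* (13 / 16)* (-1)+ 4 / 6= 1 / 8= 0.12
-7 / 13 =-0.54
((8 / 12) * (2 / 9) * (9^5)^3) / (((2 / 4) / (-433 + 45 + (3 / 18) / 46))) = -544401571916535246 / 23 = -23669633561588488.96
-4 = -4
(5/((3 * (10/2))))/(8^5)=1/98304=0.00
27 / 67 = 0.40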